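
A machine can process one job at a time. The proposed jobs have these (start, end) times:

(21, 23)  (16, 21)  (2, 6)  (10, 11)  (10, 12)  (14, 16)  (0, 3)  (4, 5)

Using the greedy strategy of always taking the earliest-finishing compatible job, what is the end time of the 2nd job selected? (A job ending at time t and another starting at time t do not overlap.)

5

By end time: (0,3), (4,5), (2,6), (10,11), (10,12), (14,16), (16,21), (21,23).
Pick (0,3); next start ≥ 3 → (4,5); next start ≥ 5 → (10,11); next start ≥ 11 → (14,16); next start ≥ 16 → (16,21); next start ≥ 21 → (21,23).
Selected: (0,3) (4,5) (10,11) (14,16) (16,21) (21,23)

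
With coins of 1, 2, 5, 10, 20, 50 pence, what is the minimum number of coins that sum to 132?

5

Greedy: take as many of the largest coin as possible, then repeat with the remainder.
132 = 2×50 + 1×20 + 1×10 + 1×2
Total coins = 2 + 1 + 1 + 1 = 5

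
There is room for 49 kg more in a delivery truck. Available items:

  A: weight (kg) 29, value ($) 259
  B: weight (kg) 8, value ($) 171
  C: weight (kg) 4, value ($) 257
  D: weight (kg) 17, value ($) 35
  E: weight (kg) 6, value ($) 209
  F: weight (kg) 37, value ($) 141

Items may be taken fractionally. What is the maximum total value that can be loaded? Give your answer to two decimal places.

903.62

Greedy by value/weight ratio, highest first.
Order: C (257/4=64.25) > E (209/6=34.83) > B (171/8=21.38) > A (259/29=8.93) > F (141/37=3.81) > D (35/17=2.06)
Fill: take C (4 @ 257) → take E (6 @ 209) → take B (8 @ 171) → take A (29 @ 259) → take 2/37 of F → 7.62; 49/49 used.
Total value = 903.62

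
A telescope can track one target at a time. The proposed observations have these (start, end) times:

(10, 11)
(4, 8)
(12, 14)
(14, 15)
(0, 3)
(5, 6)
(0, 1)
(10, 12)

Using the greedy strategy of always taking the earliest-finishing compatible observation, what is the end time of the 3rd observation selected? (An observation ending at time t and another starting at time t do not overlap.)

11

By end time: (0,1), (0,3), (5,6), (4,8), (10,11), (10,12), (12,14), (14,15).
Pick (0,1); next start ≥ 1 → (5,6); next start ≥ 6 → (10,11); next start ≥ 11 → (12,14); next start ≥ 14 → (14,15).
Selected: (0,1) (5,6) (10,11) (12,14) (14,15)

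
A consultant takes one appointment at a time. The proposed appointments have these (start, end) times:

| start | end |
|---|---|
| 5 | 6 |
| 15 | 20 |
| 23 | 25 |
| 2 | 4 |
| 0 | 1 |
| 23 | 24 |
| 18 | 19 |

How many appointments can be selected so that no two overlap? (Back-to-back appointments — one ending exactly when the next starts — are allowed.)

5

Greedy by earliest finish: after sorting by end time, pick each interval compatible with the last pick.
By end time: (0,1), (2,4), (5,6), (18,19), (15,20), (23,24), (23,25).
Pick (0,1); next start ≥ 1 → (2,4); next start ≥ 4 → (5,6); next start ≥ 6 → (18,19); next start ≥ 19 → (23,24).
Selected 5 appointments.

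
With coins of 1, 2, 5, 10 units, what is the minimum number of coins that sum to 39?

6

39 = 3×10 + 1×5 + 2×2
Total coins = 3 + 1 + 2 = 6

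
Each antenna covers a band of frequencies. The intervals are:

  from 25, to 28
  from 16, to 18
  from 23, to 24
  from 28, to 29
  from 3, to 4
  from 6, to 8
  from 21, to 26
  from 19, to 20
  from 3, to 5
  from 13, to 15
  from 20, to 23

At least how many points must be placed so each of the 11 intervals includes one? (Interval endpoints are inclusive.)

7

By right end: [3,4]  [3,5]  [6,8]  [13,15]  [16,18]  [19,20]  [20,23]  [23,24]  [21,26]  [25,28]  [28,29]
[3,4] uncovered → point at 4; [6,8] uncovered → point at 8; [13,15] uncovered → point at 15; [16,18] uncovered → point at 18; [19,20] uncovered → point at 20; [23,24] uncovered → point at 24; [25,28] uncovered → point at 28.
Points: 4, 8, 15, 18, 20, 24, 28 (7 total).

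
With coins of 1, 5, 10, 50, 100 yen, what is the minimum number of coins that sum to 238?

238 = 2×100 + 3×10 + 1×5 + 3×1
Total coins = 2 + 3 + 1 + 3 = 9

9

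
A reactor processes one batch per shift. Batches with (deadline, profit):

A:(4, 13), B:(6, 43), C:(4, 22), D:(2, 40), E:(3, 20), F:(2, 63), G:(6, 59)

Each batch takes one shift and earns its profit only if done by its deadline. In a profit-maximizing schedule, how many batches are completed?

6

Sort by profit descending; place each in the latest free slot ≤ its deadline.
Profit order: F=63 G=59 B=43 D=40 C=22 E=20 A=13
Assign: F→slot 2, G→slot 6, B→slot 5, D→slot 1, C→slot 4, E→slot 3, A skipped.
Slots: [1:D] [2:F] [3:E] [4:C] [5:B] [6:G]
6 of 7 scheduled.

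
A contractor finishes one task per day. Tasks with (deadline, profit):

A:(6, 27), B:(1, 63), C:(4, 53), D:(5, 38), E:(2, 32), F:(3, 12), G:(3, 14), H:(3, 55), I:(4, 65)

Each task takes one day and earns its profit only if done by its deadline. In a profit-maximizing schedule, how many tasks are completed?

Sort by profit descending; place each in the latest free slot ≤ its deadline.
By profit: I(d4,65), B(d1,63), H(d3,55), C(d4,53), D(d5,38), E(d2,32), A(d6,27), G(d3,14), F(d3,12)
I→slot 4; B→slot 1; H→slot 3; C→slot 2; D→slot 5; E skipped; A→slot 6; G skipped; F skipped.
6 of 9 scheduled.

6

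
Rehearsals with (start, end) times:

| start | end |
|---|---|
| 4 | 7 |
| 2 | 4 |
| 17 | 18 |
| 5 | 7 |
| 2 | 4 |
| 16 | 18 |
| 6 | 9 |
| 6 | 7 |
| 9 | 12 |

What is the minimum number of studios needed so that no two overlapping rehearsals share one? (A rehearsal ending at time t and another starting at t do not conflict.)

The answer is the maximum number of intervals overlapping at any instant.
Events (time:±→running): 2:+→1 2:+→2 4:-→1 4:-→0 4:+→1 5:+→2 6:+→3 6:+→4 … peak 4.

4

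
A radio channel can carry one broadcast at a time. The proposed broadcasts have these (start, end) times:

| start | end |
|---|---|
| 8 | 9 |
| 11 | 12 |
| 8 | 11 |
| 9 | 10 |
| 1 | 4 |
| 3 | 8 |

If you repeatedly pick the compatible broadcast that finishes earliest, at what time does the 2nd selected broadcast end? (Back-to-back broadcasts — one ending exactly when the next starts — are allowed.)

9

Sorted by end: (1,4)  (3,8)  (8,9)  (9,10)  (8,11)  (11,12)
take (1,4); take (8,9); take (9,10); take (11,12).
Selected: (1,4) (8,9) (9,10) (11,12)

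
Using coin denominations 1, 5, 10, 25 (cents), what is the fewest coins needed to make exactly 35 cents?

2

Use the largest denomination that fits, subtract, and repeat.
35 = 1×25 + 1×10
Total coins = 1 + 1 = 2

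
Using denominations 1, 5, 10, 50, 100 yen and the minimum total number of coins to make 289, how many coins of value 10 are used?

289 − 2×100→89 − 1×50→39 − 3×10→9 − 1×5→4 − 4×1→0
Count of 10: 3

3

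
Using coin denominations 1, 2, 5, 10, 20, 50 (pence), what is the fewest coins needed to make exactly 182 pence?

6

Greedy: take as many of the largest coin as possible, then repeat with the remainder.
182 = 3×50 + 1×20 + 1×10 + 1×2
Total coins = 3 + 1 + 1 + 1 = 6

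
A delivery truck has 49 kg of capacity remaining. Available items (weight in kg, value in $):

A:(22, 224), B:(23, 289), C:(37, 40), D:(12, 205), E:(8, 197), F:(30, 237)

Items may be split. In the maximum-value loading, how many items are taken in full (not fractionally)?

3

Ratios (sorted): E 24.62, D 17.08, B 12.57, A 10.18, F 7.90, C 1.08
take E (8 @ 197); take D (12 @ 205); take B (23 @ 289); take 6/22 of A → 61.09. Capacity used 49/49.
3 item(s) taken whole; one partial (take 6/22 of A).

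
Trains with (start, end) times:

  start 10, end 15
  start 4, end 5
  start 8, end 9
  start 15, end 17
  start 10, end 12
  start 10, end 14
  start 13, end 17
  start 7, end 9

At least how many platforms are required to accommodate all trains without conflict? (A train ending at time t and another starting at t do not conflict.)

3

Events (time:±→running): 4:+→1 5:-→0 7:+→1 8:+→2 9:-→1 9:-→0 10:+→1 10:+→2 10:+→3 … peak 3.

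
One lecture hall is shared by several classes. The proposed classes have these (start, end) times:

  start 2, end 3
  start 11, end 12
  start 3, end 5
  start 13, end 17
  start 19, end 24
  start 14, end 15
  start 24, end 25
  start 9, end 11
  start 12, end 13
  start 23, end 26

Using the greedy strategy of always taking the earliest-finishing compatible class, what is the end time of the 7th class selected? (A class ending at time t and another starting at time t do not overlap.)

Order by finish time; keep every interval that doesn't clash with the previous kept one.
Sorted by end: (2,3)  (3,5)  (9,11)  (11,12)  (12,13)  (14,15)  (13,17)  (19,24)  (24,25)  (23,26)
take (2,3); take (3,5); take (9,11); take (11,12); take (12,13); take (14,15); take (19,24); take (24,25); skip (23,26).
Selected: (2,3) (3,5) (9,11) (11,12) (12,13) (14,15) (19,24) (24,25)

24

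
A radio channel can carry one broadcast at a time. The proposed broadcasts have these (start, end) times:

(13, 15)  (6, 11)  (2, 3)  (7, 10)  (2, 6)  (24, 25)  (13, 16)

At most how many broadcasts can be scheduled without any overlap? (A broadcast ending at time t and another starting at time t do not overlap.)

Sorted by end: (2,3)  (2,6)  (7,10)  (6,11)  (13,15)  (13,16)  (24,25)
take (2,3); take (7,10); skip (6,11); take (13,15); take (24,25).
Selected 4 broadcasts.

4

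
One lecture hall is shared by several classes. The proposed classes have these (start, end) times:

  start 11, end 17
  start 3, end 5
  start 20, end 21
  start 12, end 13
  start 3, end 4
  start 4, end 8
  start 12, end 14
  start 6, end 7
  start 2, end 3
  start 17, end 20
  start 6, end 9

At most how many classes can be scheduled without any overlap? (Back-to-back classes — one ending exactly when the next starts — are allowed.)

6

Sort by end time and greedily take each interval whose start is ≥ the last chosen end.
By end time: (2,3), (3,4), (3,5), (6,7), (4,8), (6,9), (12,13), (12,14), (11,17), (17,20), (20,21).
Pick (2,3); next start ≥ 3 → (3,4); next start ≥ 4 → (6,7); next start ≥ 7 → (12,13); next start ≥ 13 → (17,20); next start ≥ 20 → (20,21).
Selected 6 classes.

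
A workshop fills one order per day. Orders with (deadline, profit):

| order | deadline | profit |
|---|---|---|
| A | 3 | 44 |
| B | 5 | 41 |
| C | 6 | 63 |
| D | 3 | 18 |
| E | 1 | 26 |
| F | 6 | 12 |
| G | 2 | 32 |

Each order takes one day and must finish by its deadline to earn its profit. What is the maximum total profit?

218

Sort by profit descending; place each in the latest free slot ≤ its deadline.
Profit order: C=63 A=44 B=41 G=32 E=26 D=18 F=12
Assign: C→slot 6, A→slot 3, B→slot 5, G→slot 2, E→slot 1, D skipped, F→slot 4.
Slots: [1:E] [2:G] [3:A] [4:F] [5:B] [6:C]
Profit = 26 + 32 + 44 + 12 + 41 + 63 = 218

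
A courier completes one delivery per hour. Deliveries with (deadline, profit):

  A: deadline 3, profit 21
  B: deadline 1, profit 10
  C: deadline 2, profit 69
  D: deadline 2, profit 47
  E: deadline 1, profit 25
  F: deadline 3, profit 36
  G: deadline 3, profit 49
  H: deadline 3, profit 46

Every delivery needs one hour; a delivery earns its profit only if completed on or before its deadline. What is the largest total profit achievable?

165

By profit: C(d2,69), G(d3,49), D(d2,47), H(d3,46), F(d3,36), E(d1,25), A(d3,21), B(d1,10)
C→slot 2; G→slot 3; D→slot 1; H skipped; F skipped; E skipped; A skipped; B skipped.
Profit = 47 + 69 + 49 = 165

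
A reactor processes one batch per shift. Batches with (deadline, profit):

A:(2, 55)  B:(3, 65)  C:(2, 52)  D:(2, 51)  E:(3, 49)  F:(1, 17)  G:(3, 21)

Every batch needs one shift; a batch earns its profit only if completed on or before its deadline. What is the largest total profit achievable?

Profit order: B=65 A=55 C=52 D=51 E=49 G=21 F=17
Assign: B→slot 3, A→slot 2, C→slot 1, D skipped, E skipped, G skipped, F skipped.
Slots: [1:C] [2:A] [3:B]
Profit = 52 + 55 + 65 = 172

172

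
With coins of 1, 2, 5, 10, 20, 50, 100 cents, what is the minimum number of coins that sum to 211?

4

211 = 2×100 + 1×10 + 1×1
Total coins = 2 + 1 + 1 = 4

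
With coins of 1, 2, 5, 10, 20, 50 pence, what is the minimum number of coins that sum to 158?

6

Use the largest denomination that fits, subtract, and repeat.
158 = 3×50 + 1×5 + 1×2 + 1×1
Total coins = 3 + 1 + 1 + 1 = 6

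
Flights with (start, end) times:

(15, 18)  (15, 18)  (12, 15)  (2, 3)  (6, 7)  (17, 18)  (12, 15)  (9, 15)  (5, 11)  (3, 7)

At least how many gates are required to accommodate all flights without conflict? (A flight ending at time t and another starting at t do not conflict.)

The answer is the maximum number of intervals overlapping at any instant.
Events (time:±→running): 2:+→1 3:-→0 3:+→1 5:+→2 6:+→3 … peak 3.

3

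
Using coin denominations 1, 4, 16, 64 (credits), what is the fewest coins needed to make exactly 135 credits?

6

Use the largest denomination that fits, subtract, and repeat.
135 − 2×64→7 − 1×4→3 − 3×1→0
Total coins = 2 + 1 + 3 = 6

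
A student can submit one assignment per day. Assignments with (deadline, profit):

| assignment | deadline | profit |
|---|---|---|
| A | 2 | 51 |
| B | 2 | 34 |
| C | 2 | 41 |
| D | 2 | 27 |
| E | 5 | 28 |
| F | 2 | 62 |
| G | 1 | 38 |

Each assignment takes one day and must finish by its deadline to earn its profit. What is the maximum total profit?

141

Take jobs in profit order; each goes to the latest open slot no later than its deadline.
By profit: F(d2,62), A(d2,51), C(d2,41), G(d1,38), B(d2,34), E(d5,28), D(d2,27)
F→slot 2; A→slot 1; C skipped; G skipped; B skipped; E→slot 5; D skipped.
Profit = 51 + 62 + 28 = 141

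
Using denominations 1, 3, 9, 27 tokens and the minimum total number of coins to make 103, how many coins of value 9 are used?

2

Greedy: take as many of the largest coin as possible, then repeat with the remainder.
103 = 3×27 + 2×9 + 1×3 + 1×1
Count of 9: 2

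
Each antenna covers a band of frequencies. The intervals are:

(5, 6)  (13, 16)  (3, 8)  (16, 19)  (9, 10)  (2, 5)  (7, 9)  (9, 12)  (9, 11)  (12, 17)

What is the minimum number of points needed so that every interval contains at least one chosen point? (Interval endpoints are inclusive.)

3

Process intervals by earliest right end; each time one isn't hit yet, stab at its right endpoint.
Sorted: [2,5] [5,6] [3,8] [7,9] [9,10] [9,11] [9,12] [13,16] [12,17] [16,19]
{[2,5],[5,6],[3,8]} hit by 5; {[7,9],[9,10],[9,11],[9,12]} hit by 9; {[13,16],[12,17],[16,19]} hit by 16.
Points: 5, 9, 16 (3 total).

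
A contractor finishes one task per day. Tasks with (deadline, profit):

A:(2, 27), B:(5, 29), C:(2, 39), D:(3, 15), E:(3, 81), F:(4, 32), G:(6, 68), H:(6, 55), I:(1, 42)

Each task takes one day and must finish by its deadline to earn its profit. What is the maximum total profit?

317

Profit order: E=81 G=68 H=55 I=42 C=39 F=32 B=29 A=27 D=15
Assign: E→slot 3, G→slot 6, H→slot 5, I→slot 1, C→slot 2, F→slot 4, B skipped, A skipped, D skipped.
Slots: [1:I] [2:C] [3:E] [4:F] [5:H] [6:G]
Profit = 42 + 39 + 81 + 32 + 55 + 68 = 317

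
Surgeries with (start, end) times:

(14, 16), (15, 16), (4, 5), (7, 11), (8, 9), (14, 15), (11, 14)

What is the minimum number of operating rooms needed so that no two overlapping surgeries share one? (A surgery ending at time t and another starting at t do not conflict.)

2

The answer is the maximum number of intervals overlapping at any instant.
starts: [4, 7, 8, 11, 14, 14, 15]
ends:   [5, 9, 11, 14, 15, 16, 16]
s4→1 e5→0 s7→1 s8→2  — peak 2.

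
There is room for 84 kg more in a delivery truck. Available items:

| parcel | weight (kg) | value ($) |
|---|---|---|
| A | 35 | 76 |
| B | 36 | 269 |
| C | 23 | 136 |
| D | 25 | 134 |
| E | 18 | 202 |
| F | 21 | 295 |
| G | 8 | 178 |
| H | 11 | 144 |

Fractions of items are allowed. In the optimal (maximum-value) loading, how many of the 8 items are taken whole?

Sort by value per unit weight and fill in that order.
Ratios (sorted): G 22.25, F 14.05, H 13.09, E 11.22, B 7.47, C 5.91, D 5.36, A 2.17
take G (8 @ 178); take F (21 @ 295); take H (11 @ 144); take E (18 @ 202); take 26/36 of B → 194.28. Capacity used 84/84.
4 item(s) taken whole; one partial (take 26/36 of B).

4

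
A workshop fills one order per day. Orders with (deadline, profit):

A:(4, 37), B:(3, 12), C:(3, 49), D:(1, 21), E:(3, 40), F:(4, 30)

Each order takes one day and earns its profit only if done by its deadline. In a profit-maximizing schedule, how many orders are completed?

4

Sort by profit descending; place each in the latest free slot ≤ its deadline.
By profit: C(d3,49), E(d3,40), A(d4,37), F(d4,30), D(d1,21), B(d3,12)
C→slot 3; E→slot 2; A→slot 4; F→slot 1; D skipped; B skipped.
4 of 6 scheduled.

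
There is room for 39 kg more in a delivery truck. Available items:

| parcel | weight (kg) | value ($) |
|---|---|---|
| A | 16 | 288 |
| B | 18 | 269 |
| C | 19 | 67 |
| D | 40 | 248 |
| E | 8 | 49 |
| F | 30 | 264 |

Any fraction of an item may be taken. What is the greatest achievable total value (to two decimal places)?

Sort by value per unit weight and fill in that order.
Order: A (288/16=18.00) > B (269/18=14.94) > F (264/30=8.80) > D (248/40=6.20) > E (49/8=6.12) > C (67/19=3.53)
Fill: take A (16 @ 288) → take B (18 @ 269) → take 5/30 of F → 44.00; 39/39 used.
Total value = 601.00

601.00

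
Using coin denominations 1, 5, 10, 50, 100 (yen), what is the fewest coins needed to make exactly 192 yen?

192 − 1×100→92 − 1×50→42 − 4×10→2 − 2×1→0
Total coins = 1 + 1 + 4 + 2 = 8

8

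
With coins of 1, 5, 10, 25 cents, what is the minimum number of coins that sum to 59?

7

59 = 2×25 + 1×5 + 4×1
Total coins = 2 + 1 + 4 = 7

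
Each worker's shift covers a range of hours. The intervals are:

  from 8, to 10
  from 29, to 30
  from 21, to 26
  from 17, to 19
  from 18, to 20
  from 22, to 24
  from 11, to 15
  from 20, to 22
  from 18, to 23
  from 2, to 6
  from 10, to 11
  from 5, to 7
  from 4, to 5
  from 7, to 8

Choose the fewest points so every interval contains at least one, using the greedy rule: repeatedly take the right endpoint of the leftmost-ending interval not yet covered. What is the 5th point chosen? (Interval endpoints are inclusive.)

22

Sort by right endpoint; whenever an interval is uncovered, place a point at its right end.
By right end: [4,5]  [2,6]  [5,7]  [7,8]  [8,10]  [10,11]  [11,15]  [17,19]  [18,20]  [20,22]  [18,23]  [22,24]  [21,26]  [29,30]
[4,5] uncovered → point at 5; [7,8] uncovered → point at 8; [10,11] uncovered → point at 11; [17,19] uncovered → point at 19; [20,22] uncovered → point at 22; [29,30] uncovered → point at 30.
Points: 5, 8, 11, 19, 22, 30 (6 total).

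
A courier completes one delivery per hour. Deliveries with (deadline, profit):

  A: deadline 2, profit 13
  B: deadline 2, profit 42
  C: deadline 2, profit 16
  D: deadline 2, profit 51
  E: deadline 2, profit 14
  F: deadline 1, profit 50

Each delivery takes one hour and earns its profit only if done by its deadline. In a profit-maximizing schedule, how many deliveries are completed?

Profit order: D=51 F=50 B=42 C=16 E=14 A=13
Assign: D→slot 2, F→slot 1, B skipped, C skipped, E skipped, A skipped.
Slots: [1:F] [2:D]
2 of 6 scheduled.

2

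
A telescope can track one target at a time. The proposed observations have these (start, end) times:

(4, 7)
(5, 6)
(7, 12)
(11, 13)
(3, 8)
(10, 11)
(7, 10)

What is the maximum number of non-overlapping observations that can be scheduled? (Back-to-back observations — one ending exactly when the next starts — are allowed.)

Sort by end time and greedily take each interval whose start is ≥ the last chosen end.
By end time: (5,6), (4,7), (3,8), (7,10), (10,11), (7,12), (11,13).
Pick (5,6); next start ≥ 6 → (7,10); next start ≥ 10 → (10,11); next start ≥ 11 → (11,13).
Selected 4 observations.

4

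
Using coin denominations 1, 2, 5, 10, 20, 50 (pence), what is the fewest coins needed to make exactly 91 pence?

4

Greedy: take as many of the largest coin as possible, then repeat with the remainder.
91 − 1×50→41 − 2×20→1 − 1×1→0
Total coins = 1 + 2 + 1 = 4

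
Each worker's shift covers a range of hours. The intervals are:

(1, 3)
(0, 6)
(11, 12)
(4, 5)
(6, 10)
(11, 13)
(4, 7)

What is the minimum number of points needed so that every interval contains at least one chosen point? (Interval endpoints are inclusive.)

4

Sorted: [1,3] [4,5] [0,6] [4,7] [6,10] [11,12] [11,13]
{[1,3]} hit by 3; {[4,5],[0,6],[4,7]} hit by 5; {[6,10]} hit by 10; {[11,12],[11,13]} hit by 12.
Points: 3, 5, 10, 12 (4 total).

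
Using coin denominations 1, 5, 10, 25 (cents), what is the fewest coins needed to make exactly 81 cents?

Use the largest denomination that fits, subtract, and repeat.
81 = 3×25 + 1×5 + 1×1
Total coins = 3 + 1 + 1 = 5

5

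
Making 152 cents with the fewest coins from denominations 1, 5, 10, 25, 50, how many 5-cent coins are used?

0

Greedy: take as many of the largest coin as possible, then repeat with the remainder.
152 = 3×50 + 2×1
Count of 5: 0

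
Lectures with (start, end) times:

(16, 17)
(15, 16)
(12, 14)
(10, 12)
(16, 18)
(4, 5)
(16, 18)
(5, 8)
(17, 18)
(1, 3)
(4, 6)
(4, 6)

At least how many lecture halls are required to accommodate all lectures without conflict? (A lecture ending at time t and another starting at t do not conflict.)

The answer is the maximum number of intervals overlapping at any instant.
Events (time:±→running): 1:+→1 3:-→0 4:+→1 4:+→2 4:+→3 … peak 3.

3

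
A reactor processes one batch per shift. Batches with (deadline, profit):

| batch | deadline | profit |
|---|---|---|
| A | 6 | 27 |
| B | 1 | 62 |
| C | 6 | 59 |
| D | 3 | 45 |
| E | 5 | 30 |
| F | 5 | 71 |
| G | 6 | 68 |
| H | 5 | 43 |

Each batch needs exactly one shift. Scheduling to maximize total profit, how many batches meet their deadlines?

6

Sort by profit descending; place each in the latest free slot ≤ its deadline.
Profit order: F=71 G=68 B=62 C=59 D=45 H=43 E=30 A=27
Assign: F→slot 5, G→slot 6, B→slot 1, C→slot 4, D→slot 3, H→slot 2, E skipped, A skipped.
Slots: [1:B] [2:H] [3:D] [4:C] [5:F] [6:G]
6 of 8 scheduled.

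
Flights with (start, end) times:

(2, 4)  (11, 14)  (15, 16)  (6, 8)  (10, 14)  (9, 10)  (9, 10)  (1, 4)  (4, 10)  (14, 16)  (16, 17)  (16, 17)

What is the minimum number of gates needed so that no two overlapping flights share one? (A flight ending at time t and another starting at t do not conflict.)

3

Count concurrent intervals with a sweep; the peak is the room count.
Events (time:±→running): 1:+→1 2:+→2 4:-→1 4:-→0 4:+→1 6:+→2 8:-→1 9:+→2 9:+→3 … peak 3.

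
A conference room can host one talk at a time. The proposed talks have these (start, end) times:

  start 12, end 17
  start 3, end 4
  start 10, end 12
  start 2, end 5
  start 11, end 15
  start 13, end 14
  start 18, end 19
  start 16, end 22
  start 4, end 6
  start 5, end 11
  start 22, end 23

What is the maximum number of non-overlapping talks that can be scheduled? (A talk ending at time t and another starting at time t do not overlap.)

By end time: (3,4), (2,5), (4,6), (5,11), (10,12), (13,14), (11,15), (12,17), (18,19), (16,22), (22,23).
Pick (3,4); next start ≥ 4 → (4,6); next start ≥ 6 → (10,12); next start ≥ 12 → (13,14); next start ≥ 14 → (18,19); next start ≥ 19 → (22,23).
Selected 6 talks.

6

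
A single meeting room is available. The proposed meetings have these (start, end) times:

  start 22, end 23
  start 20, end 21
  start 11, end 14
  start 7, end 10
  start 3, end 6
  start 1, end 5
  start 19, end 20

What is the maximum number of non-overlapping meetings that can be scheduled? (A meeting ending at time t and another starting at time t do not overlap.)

6

By end time: (1,5), (3,6), (7,10), (11,14), (19,20), (20,21), (22,23).
Pick (1,5); next start ≥ 5 → (7,10); next start ≥ 10 → (11,14); next start ≥ 14 → (19,20); next start ≥ 20 → (20,21); next start ≥ 21 → (22,23).
Selected 6 meetings.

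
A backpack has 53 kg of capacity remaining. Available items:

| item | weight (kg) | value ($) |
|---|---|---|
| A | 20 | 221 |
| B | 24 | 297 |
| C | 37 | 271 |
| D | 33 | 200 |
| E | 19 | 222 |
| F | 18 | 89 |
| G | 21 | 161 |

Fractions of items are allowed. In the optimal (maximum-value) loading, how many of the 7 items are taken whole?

Greedy by value/weight ratio, highest first.
Order: B (297/24=12.38) > E (222/19=11.68) > A (221/20=11.05) > G (161/21=7.67) > C (271/37=7.32) > D (200/33=6.06) > F (89/18=4.94)
Fill: take B (24 @ 297) → take E (19 @ 222) → take 10/20 of A → 110.50; 53/53 used.
2 item(s) taken whole; one partial (take 10/20 of A).

2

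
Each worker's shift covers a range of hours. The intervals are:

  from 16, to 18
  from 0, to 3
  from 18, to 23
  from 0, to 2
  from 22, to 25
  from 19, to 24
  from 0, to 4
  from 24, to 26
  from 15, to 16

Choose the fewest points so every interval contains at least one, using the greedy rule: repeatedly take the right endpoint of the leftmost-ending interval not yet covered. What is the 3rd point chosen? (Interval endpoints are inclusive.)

23

Sort by right endpoint; whenever an interval is uncovered, place a point at its right end.
By right end: [0,2]  [0,3]  [0,4]  [15,16]  [16,18]  [18,23]  [19,24]  [22,25]  [24,26]
[0,2] uncovered → point at 2; [15,16] uncovered → point at 16; [18,23] uncovered → point at 23; [24,26] uncovered → point at 26.
Points: 2, 16, 23, 26 (4 total).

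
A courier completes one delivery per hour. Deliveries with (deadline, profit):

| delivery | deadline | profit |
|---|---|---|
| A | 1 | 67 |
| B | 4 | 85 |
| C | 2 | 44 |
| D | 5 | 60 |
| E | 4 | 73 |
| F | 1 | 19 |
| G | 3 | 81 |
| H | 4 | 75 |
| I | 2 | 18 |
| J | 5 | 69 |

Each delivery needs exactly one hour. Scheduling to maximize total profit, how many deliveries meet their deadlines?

Take jobs in profit order; each goes to the latest open slot no later than its deadline.
Profit order: B=85 G=81 H=75 E=73 J=69 A=67 D=60 C=44 F=19 I=18
Assign: B→slot 4, G→slot 3, H→slot 2, E→slot 1, J→slot 5, A skipped, D skipped, C skipped, F skipped, I skipped.
Slots: [1:E] [2:H] [3:G] [4:B] [5:J]
5 of 10 scheduled.

5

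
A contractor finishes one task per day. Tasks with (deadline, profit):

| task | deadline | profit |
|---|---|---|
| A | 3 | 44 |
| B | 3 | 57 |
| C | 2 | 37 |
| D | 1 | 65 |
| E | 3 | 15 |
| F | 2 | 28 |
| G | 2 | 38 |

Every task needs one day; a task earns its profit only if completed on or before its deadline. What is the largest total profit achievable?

Take jobs in profit order; each goes to the latest open slot no later than its deadline.
Profit order: D=65 B=57 A=44 G=38 C=37 F=28 E=15
Assign: D→slot 1, B→slot 3, A→slot 2, G skipped, C skipped, F skipped, E skipped.
Slots: [1:D] [2:A] [3:B]
Profit = 65 + 44 + 57 = 166

166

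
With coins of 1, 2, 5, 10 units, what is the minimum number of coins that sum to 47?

6

Greedy: take as many of the largest coin as possible, then repeat with the remainder.
47 − 4×10→7 − 1×5→2 − 1×2→0
Total coins = 4 + 1 + 1 = 6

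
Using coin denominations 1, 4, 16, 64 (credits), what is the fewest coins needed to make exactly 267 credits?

9

267 = 4×64 + 2×4 + 3×1
Total coins = 4 + 2 + 3 = 9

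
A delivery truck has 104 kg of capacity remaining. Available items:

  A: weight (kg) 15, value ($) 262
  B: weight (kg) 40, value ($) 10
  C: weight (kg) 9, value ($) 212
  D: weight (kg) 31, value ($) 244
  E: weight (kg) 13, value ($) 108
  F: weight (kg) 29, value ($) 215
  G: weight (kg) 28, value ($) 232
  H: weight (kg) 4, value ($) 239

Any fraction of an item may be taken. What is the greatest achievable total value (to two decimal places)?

Order: H (239/4=59.75) > C (212/9=23.56) > A (262/15=17.47) > E (108/13=8.31) > G (232/28=8.29) > D (244/31=7.87) > F (215/29=7.41) > B (10/40=0.25)
Fill: take H (4 @ 239) → take C (9 @ 212) → take A (15 @ 262) → take E (13 @ 108) → take G (28 @ 232) → take D (31 @ 244) → take 4/29 of F → 29.66; 104/104 used.
Total value = 1326.66

1326.66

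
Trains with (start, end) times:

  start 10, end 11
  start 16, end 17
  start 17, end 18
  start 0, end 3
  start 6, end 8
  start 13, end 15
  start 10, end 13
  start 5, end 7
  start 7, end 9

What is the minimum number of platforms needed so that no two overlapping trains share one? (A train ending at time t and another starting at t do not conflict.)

Count concurrent intervals with a sweep; the peak is the room count.
starts: [0, 5, 6, 7, 10, 10, 13, 16, 17]
ends:   [3, 7, 8, 9, 11, 13, 15, 17, 18]
s0→1 e3→0 s5→1 s6→2  — peak 2.

2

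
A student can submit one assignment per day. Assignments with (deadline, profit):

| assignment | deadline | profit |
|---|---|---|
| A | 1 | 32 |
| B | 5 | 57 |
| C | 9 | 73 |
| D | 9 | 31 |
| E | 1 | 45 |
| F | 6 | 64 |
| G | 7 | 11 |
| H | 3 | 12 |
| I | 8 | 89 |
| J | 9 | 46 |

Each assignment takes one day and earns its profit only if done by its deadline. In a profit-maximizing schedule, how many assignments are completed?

9

Sort by profit descending; place each in the latest free slot ≤ its deadline.
By profit: I(d8,89), C(d9,73), F(d6,64), B(d5,57), J(d9,46), E(d1,45), A(d1,32), D(d9,31), H(d3,12), G(d7,11)
I→slot 8; C→slot 9; F→slot 6; B→slot 5; J→slot 7; E→slot 1; A skipped; D→slot 4; H→slot 3; G→slot 2.
9 of 10 scheduled.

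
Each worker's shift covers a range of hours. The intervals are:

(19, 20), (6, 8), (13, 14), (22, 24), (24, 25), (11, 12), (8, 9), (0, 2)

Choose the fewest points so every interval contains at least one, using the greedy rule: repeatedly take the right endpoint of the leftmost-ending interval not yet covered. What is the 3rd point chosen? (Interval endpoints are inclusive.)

Sorted: [0,2] [6,8] [8,9] [11,12] [13,14] [19,20] [22,24] [24,25]
{[0,2]} hit by 2; {[6,8],[8,9]} hit by 8; {[11,12]} hit by 12; {[13,14]} hit by 14; {[19,20]} hit by 20; {[22,24],[24,25]} hit by 24.
Points: 2, 8, 12, 14, 20, 24 (6 total).

12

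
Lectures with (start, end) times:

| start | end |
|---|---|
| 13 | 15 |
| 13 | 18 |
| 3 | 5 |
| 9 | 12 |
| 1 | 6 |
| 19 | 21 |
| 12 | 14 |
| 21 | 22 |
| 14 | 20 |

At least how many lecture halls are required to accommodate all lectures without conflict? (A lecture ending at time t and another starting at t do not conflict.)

starts: [1, 3, 9, 12, 13, 13, 14, 19, 21]
ends:   [5, 6, 12, 14, 15, 18, 20, 21, 22]
s1→1 s3→2 e5→1 e6→0 s9→1 e12→0 s12→1 s13→2 s13→3  — peak 3.

3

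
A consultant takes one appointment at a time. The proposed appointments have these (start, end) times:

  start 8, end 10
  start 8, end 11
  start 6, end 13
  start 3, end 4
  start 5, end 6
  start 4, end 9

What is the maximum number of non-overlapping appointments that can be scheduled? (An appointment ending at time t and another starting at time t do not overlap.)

Greedy by earliest finish: after sorting by end time, pick each interval compatible with the last pick.
By end time: (3,4), (5,6), (4,9), (8,10), (8,11), (6,13).
Pick (3,4); next start ≥ 4 → (5,6); next start ≥ 6 → (8,10).
Selected 3 appointments.

3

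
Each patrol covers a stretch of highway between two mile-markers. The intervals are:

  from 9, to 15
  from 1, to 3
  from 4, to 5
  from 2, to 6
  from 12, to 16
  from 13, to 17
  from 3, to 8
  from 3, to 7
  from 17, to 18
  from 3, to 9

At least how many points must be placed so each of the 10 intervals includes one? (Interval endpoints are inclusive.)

4

Sort by right endpoint; whenever an interval is uncovered, place a point at its right end.
By right end: [1,3]  [4,5]  [2,6]  [3,7]  [3,8]  [3,9]  [9,15]  [12,16]  [13,17]  [17,18]
[1,3] uncovered → point at 3; [4,5] uncovered → point at 5; [9,15] uncovered → point at 15; [17,18] uncovered → point at 18.
Points: 3, 5, 15, 18 (4 total).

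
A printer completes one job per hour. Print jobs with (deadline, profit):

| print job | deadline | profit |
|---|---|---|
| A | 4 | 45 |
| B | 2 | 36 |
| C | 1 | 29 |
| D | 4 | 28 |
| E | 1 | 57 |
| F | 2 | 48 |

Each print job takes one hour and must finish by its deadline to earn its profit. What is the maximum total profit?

Sort by profit descending; place each in the latest free slot ≤ its deadline.
By profit: E(d1,57), F(d2,48), A(d4,45), B(d2,36), C(d1,29), D(d4,28)
E→slot 1; F→slot 2; A→slot 4; B skipped; C skipped; D→slot 3.
Profit = 57 + 48 + 28 + 45 = 178

178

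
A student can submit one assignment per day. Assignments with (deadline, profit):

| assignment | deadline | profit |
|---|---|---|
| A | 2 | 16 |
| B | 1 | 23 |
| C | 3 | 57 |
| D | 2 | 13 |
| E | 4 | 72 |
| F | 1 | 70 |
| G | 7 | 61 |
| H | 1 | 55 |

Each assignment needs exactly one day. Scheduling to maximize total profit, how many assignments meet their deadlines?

5

Take jobs in profit order; each goes to the latest open slot no later than its deadline.
Profit order: E=72 F=70 G=61 C=57 H=55 B=23 A=16 D=13
Assign: E→slot 4, F→slot 1, G→slot 7, C→slot 3, H skipped, B skipped, A→slot 2, D skipped.
Slots: [1:F] [2:A] [3:C] [4:E] [7:G]
5 of 8 scheduled.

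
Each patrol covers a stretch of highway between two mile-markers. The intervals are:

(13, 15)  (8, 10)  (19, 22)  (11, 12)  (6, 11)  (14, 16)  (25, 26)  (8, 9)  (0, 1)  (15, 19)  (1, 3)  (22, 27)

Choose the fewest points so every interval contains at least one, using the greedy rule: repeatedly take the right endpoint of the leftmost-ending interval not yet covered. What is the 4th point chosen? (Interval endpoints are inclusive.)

Sorted: [0,1] [1,3] [8,9] [8,10] [6,11] [11,12] [13,15] [14,16] [15,19] [19,22] [25,26] [22,27]
{[0,1],[1,3]} hit by 1; {[8,9],[8,10],[6,11]} hit by 9; {[11,12]} hit by 12; {[13,15],[14,16],[15,19]} hit by 15; {[19,22]} hit by 22; {[25,26],[22,27]} hit by 26.
Points: 1, 9, 12, 15, 22, 26 (6 total).

15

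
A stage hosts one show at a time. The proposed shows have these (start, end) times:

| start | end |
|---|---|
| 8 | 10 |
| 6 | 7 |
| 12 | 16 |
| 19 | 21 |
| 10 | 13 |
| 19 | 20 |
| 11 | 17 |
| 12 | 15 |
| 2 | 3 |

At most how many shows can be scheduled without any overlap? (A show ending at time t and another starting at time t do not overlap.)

Sort by end time and greedily take each interval whose start is ≥ the last chosen end.
Sorted by end: (2,3)  (6,7)  (8,10)  (10,13)  (12,15)  (12,16)  (11,17)  (19,20)  (19,21)
take (2,3); take (6,7); take (8,10); take (10,13); skip (12,15); take (19,20).
Selected 5 shows.

5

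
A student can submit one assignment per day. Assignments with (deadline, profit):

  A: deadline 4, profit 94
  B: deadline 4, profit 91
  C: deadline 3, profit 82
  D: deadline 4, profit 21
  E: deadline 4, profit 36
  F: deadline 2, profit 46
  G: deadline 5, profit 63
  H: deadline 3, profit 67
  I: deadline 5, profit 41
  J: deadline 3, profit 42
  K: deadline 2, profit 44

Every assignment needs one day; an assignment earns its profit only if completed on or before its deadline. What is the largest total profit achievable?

Profit order: A=94 B=91 C=82 H=67 G=63 F=46 K=44 J=42 I=41 E=36 D=21
Assign: A→slot 4, B→slot 3, C→slot 2, H→slot 1, G→slot 5, F skipped, K skipped, J skipped, I skipped, E skipped, D skipped.
Slots: [1:H] [2:C] [3:B] [4:A] [5:G]
Profit = 67 + 82 + 91 + 94 + 63 = 397

397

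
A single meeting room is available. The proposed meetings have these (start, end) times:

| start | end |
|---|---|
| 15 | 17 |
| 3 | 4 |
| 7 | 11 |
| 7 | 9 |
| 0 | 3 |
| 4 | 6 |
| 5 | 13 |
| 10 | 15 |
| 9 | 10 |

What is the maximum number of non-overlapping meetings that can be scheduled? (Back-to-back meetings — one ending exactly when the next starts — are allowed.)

7

By end time: (0,3), (3,4), (4,6), (7,9), (9,10), (7,11), (5,13), (10,15), (15,17).
Pick (0,3); next start ≥ 3 → (3,4); next start ≥ 4 → (4,6); next start ≥ 6 → (7,9); next start ≥ 9 → (9,10); next start ≥ 10 → (10,15); next start ≥ 15 → (15,17).
Selected 7 meetings.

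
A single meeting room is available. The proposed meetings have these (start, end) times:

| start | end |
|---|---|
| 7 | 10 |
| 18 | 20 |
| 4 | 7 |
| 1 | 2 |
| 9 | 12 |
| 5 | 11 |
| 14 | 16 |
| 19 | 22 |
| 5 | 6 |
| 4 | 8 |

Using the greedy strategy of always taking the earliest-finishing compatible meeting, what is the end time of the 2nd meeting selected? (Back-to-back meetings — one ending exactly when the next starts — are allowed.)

Greedy by earliest finish: after sorting by end time, pick each interval compatible with the last pick.
By end time: (1,2), (5,6), (4,7), (4,8), (7,10), (5,11), (9,12), (14,16), (18,20), (19,22).
Pick (1,2); next start ≥ 2 → (5,6); next start ≥ 6 → (7,10); next start ≥ 10 → (14,16); next start ≥ 16 → (18,20).
Selected: (1,2) (5,6) (7,10) (14,16) (18,20)

6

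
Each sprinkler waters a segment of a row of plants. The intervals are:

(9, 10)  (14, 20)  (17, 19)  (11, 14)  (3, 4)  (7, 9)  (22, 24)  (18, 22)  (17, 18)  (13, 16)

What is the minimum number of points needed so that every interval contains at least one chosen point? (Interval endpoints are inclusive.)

Process intervals by earliest right end; each time one isn't hit yet, stab at its right endpoint.
By right end: [3,4]  [7,9]  [9,10]  [11,14]  [13,16]  [17,18]  [17,19]  [14,20]  [18,22]  [22,24]
[3,4] uncovered → point at 4; [7,9] uncovered → point at 9; [11,14] uncovered → point at 14; [17,18] uncovered → point at 18; [22,24] uncovered → point at 24.
Points: 4, 9, 14, 18, 24 (5 total).

5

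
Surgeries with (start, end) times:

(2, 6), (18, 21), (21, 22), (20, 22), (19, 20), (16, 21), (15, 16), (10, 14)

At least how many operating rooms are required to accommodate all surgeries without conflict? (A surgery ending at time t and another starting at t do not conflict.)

The answer is the maximum number of intervals overlapping at any instant.
Events (time:±→running): 2:+→1 6:-→0 10:+→1 14:-→0 15:+→1 16:-→0 16:+→1 18:+→2 19:+→3 … peak 3.

3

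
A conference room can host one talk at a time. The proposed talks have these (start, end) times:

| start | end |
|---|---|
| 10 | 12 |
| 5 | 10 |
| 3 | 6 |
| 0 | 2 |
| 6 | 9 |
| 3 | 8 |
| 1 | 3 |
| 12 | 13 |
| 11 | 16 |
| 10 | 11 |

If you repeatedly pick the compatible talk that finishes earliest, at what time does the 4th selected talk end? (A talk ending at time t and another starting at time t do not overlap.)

Greedy by earliest finish: after sorting by end time, pick each interval compatible with the last pick.
Sorted by end: (0,2)  (1,3)  (3,6)  (3,8)  (6,9)  (5,10)  (10,11)  (10,12)  (12,13)  (11,16)
take (0,2); skip (1,3); take (3,6); take (6,9); take (10,11); skip (10,12); take (12,13).
Selected: (0,2) (3,6) (6,9) (10,11) (12,13)

11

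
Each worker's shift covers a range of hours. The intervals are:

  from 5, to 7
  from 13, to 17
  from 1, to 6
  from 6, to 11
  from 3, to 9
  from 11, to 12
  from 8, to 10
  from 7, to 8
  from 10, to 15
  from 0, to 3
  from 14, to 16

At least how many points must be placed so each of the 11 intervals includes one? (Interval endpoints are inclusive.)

5

Sort by right endpoint; whenever an interval is uncovered, place a point at its right end.
Sorted: [0,3] [1,6] [5,7] [7,8] [3,9] [8,10] [6,11] [11,12] [10,15] [14,16] [13,17]
{[0,3],[1,6]} hit by 3; {[5,7],[7,8],[3,9]} hit by 7; {[8,10],[6,11]} hit by 10; {[11,12],[10,15]} hit by 12; {[14,16],[13,17]} hit by 16.
Points: 3, 7, 10, 12, 16 (5 total).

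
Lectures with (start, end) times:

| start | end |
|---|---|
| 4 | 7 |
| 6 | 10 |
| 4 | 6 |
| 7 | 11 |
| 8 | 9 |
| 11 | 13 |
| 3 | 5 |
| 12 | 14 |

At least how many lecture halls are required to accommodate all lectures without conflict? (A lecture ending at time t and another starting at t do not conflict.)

3

The answer is the maximum number of intervals overlapping at any instant.
starts: [3, 4, 4, 6, 7, 8, 11, 12]
ends:   [5, 6, 7, 9, 10, 11, 13, 14]
s3→1 s4→2 s4→3  — peak 3.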